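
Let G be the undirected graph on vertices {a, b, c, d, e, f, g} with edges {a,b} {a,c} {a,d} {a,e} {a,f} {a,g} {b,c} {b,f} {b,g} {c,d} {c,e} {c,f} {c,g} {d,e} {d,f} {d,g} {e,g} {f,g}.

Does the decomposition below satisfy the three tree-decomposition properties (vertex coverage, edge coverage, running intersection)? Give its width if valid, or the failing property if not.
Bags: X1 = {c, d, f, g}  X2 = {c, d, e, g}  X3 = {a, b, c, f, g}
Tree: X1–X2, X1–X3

A tree decomposition must satisfy three properties: every vertex lies in some bag; for every edge, both endpoints lie together in some bag; and for every vertex, the bags containing it form a connected subtree. Here edge (a,d) lies in no bag, so the decomposition is invalid.

No — edge (a,d) lies in no bag.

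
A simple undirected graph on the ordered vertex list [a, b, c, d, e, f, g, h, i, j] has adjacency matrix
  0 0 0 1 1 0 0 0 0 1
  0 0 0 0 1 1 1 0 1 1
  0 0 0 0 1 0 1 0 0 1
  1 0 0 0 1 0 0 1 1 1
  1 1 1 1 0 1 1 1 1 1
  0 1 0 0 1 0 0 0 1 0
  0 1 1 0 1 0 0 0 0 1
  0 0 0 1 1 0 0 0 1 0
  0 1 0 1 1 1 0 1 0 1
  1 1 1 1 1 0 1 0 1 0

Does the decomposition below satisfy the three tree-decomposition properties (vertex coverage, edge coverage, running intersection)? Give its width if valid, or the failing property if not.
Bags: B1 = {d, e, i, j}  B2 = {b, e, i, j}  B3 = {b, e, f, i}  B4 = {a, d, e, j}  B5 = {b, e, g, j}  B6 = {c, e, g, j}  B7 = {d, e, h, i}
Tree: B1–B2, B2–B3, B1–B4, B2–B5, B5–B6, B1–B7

Every vertex of G appears in some bag (union = {a, b, c, d, e, f, g, h, i, j}); every edge is covered by a bag; and for each vertex v the set of bags containing v is connected in the bag tree. The decomposition is therefore valid. The largest bag has 4 vertices, so the width is 3.

Yes; width 3.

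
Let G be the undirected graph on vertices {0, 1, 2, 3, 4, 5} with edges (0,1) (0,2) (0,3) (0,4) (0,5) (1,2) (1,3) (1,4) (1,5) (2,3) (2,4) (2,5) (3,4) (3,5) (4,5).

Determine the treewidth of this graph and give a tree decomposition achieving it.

Treewidth 5.
One such decomposition:
Bags: B1 = {0, 1, 2, 3, 4, 5}
Tree: (single bag)

A single bag containing all 6 vertices is trivially a valid decomposition of width 5. Conversely, {0, 1, 2, 3, 4, 5} is a clique of size 6, and the vertices of any clique must share a bag in every tree decomposition; so some bag has ≥ 6 vertices and tw(G) ≥ 5. Hence tw(G) = 5 exactly.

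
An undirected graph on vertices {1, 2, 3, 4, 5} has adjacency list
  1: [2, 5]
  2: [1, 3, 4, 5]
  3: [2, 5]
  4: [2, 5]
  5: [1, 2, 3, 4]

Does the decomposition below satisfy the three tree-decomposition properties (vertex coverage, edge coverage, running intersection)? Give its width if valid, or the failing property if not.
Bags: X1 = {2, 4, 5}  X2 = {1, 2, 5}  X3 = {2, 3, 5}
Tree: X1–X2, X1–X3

Yes; width 2.

Checking the three conditions: (i) the bags cover all of {1, 2, 3, 4, 5}; (ii) for each edge, some bag contains both endpoints; (iii) the bags containing any fixed vertex form a subtree. All hold, so the decomposition is valid with width 3 − 1 = 2.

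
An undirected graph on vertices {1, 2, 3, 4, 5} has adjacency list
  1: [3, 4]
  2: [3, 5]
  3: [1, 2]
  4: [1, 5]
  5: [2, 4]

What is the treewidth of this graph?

2

A width-2 tree decomposition is:
Bags: B1 = {1, 3, 4}  B2 = {2, 3, 4}  B3 = {2, 4, 5}
Tree: B1–B2, B2–B3
Each bag holds 3 vertices, so the decomposition has width 2, which upper-bounds the treewidth. For the lower bound, G contains the cycle 4–1–3–2–5–4, so G is not a forest; only forests have treewidth ≤ 1, hence tw(G) ≥ 2. Hence tw(G) = 2 exactly.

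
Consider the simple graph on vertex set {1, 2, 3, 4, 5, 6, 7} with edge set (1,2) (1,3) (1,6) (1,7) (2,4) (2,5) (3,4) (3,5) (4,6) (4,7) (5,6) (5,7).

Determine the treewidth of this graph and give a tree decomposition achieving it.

Every bag has size at most 4, so the width is 4 − 1 = 3 and tw(G) ≤ 3. For the lower bound: the 4 vertex sets {4,7}, {5,6}, {1}, {3} are disjoint, each induces a connected subgraph, and every pair is joined by at least one edge of G. Contracting each set to a single vertex therefore yields K_{4} as a minor, and since treewidth is minor-monotone, tw(G) ≥ tw(K_{4}) = 3. Hence tw(G) = 3 exactly.

Treewidth 3.
Bags: B1 = {1, 4, 5, 7}  B2 = {1, 4, 5, 6}  B3 = {1, 3, 4, 5}  B4 = {1, 2, 4, 5}
Tree: B1–B2, B2–B3, B3–B4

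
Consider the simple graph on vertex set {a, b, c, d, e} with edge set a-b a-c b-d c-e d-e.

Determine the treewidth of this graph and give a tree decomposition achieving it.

Each bag holds 3 vertices, so the decomposition has width 2, which upper-bounds the treewidth. The edges e–d–b–a–c–e form a cycle, so G is not a tree and its treewidth is at least 2. Combining the bounds, tw(G) = 2.

Treewidth 2.
One such decomposition:
Bags: B1 = {b, d, e}  B2 = {a, b, e}  B3 = {a, c, e}
Tree: B1–B2, B2–B3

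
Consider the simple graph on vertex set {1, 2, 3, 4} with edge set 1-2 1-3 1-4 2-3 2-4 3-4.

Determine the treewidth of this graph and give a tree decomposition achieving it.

Treewidth 3.
One optimal decomposition is:
Bags: B1 = {1, 2, 3, 4}
Tree: (single bag)

With just one bag of size 4, the width is 4 − 1 = 3, so tw(G) ≤ 3. Conversely, {1, 2, 3, 4} is a clique of size 4, and the vertices of any clique must share a bag in every tree decomposition; so some bag has ≥ 4 vertices and tw(G) ≥ 3. Combining the bounds, tw(G) = 3.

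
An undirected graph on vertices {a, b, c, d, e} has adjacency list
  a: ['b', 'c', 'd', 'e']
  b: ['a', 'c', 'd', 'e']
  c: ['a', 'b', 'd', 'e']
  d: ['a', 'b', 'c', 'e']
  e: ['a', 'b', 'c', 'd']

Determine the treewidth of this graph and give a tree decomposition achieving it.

A single bag containing all 5 vertices is trivially a valid decomposition of width 4. For the lower bound, the 5 vertices {a, b, c, d, e} are pairwise adjacent, and any tree decomposition puts a clique entirely inside one bag — forcing width ≥ 4. Combining the bounds, tw(G) = 4.

Treewidth 4.
One optimal decomposition is:
Bags: B1 = {a, b, c, d, e}
Tree: (single bag)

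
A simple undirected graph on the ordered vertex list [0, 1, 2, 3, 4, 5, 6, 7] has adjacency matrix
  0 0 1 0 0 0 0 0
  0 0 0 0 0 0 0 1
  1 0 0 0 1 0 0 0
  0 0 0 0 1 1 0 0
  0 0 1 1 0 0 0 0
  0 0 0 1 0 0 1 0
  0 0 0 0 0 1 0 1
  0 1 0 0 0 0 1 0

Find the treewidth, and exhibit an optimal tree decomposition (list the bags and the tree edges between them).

Treewidth 1.
Bags: B1 = {1, 7}  B2 = {6, 7}  B3 = {5, 6}  B4 = {3, 5}  B5 = {3, 4}  B6 = {2, 4}  B7 = {0, 2}
Tree: B1–B2, B2–B3, B3–B4, B4–B5, B5–B6, B6–B7

Each bag holds 2 vertices, so the decomposition has width 1, which upper-bounds the treewidth. G has an edge, so its treewidth is at least 1. Therefore the treewidth is 1.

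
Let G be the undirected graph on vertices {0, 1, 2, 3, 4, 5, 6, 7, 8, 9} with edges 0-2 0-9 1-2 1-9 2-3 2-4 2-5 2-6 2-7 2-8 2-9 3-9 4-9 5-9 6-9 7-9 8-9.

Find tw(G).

A width-2 tree decomposition is:
Bags: B1 = {2, 6, 9}  B2 = {2, 5, 9}  B3 = {2, 3, 9}  B4 = {2, 8, 9}  B5 = {2, 4, 9}  B6 = {0, 2, 9}  B7 = {2, 7, 9}  B8 = {1, 2, 9}
Tree: B1–B2, B1–B3, B1–B4, B4–B5, B5–B6, B2–B7, B7–B8
Each bag holds 3 vertices, so the decomposition has width 2, which upper-bounds the treewidth. On the other hand G contains the 3-clique {0, 2, 9}. A clique must lie in a single bag of any decomposition, so no decomposition can have width below 2. The upper and lower bounds meet at 2, so that is the treewidth.

2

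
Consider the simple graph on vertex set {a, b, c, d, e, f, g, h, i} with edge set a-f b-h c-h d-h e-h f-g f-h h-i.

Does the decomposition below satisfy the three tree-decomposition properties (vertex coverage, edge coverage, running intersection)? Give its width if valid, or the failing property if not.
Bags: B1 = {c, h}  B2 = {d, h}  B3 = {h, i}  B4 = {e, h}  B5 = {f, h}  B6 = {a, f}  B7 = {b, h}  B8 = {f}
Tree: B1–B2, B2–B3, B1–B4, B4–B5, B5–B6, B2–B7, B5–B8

A tree decomposition must satisfy three properties: every vertex lies in some bag; for every edge, both endpoints lie together in some bag; and for every vertex, the bags containing it form a connected subtree. Here vertex g appears in no bag, so the decomposition is invalid.

No — vertex g appears in no bag.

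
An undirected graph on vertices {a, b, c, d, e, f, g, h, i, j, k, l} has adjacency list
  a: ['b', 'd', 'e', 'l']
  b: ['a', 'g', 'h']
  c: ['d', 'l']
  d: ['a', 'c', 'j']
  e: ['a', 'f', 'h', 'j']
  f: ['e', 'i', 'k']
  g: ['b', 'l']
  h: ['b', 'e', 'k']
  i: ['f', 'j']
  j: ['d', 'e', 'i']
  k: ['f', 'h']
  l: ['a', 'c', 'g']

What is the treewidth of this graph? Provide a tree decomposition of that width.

Every bag has size at most 4, so the width is 4 − 1 = 3 and tw(G) ≤ 3. For the lower bound: the 4 vertex sets {c,g,l}, {d}, {a}, {b,e,h,j} are disjoint, each induces a connected subgraph, and every pair is joined by at least one edge of G. Contracting each set to a single vertex therefore yields K_{4} as a minor, and since treewidth is minor-monotone, tw(G) ≥ tw(K_{4}) = 3. Therefore the treewidth is 3.

Treewidth 3.
One optimal decomposition is:
Bags: B1 = {c, d, g, l}  B2 = {a, d, g, l}  B3 = {a, b, d, g}  B4 = {a, b, d, j}  B5 = {a, b, e, j}  B6 = {b, e, h, j}  B7 = {e, h, i, j}  B8 = {e, f, h, i}  B9 = {f, h, i, k}
Tree: B1–B2, B2–B3, B3–B4, B4–B5, B5–B6, B6–B7, B7–B8, B8–B9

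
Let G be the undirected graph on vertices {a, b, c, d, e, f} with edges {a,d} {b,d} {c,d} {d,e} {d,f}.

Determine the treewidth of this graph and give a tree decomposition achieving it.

Treewidth 1.
One optimal decomposition is:
Bags: B1 = {b, d}  B2 = {a, d}  B3 = {d, f}  B4 = {d, e}  B5 = {c, d}
Tree: B1–B2, B1–B3, B3–B4, B1–B5

Each bag holds 2 vertices, so the decomposition has width 1, which upper-bounds the treewidth. Since G has at least one edge (e.g. d–b), it is not an edgeless graph, so tw(G) ≥ 1. The upper and lower bounds meet at 1, so that is the treewidth.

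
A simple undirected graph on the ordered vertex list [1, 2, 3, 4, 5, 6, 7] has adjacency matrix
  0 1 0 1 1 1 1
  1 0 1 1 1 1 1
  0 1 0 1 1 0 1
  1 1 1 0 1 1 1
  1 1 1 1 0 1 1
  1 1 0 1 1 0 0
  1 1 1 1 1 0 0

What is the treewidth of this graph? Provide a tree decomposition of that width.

Every bag has size at most 5, so the width is 5 − 1 = 4 and tw(G) ≤ 4. For the lower bound, the 5 vertices {1, 2, 4, 5, 6} are pairwise adjacent, and any tree decomposition puts a clique entirely inside one bag — forcing width ≥ 4. The upper and lower bounds meet at 4, so that is the treewidth.

Treewidth 4.
Bags: B1 = {2, 3, 4, 5, 7}  B2 = {1, 2, 4, 5, 7}  B3 = {1, 2, 4, 5, 6}
Tree: B1–B2, B2–B3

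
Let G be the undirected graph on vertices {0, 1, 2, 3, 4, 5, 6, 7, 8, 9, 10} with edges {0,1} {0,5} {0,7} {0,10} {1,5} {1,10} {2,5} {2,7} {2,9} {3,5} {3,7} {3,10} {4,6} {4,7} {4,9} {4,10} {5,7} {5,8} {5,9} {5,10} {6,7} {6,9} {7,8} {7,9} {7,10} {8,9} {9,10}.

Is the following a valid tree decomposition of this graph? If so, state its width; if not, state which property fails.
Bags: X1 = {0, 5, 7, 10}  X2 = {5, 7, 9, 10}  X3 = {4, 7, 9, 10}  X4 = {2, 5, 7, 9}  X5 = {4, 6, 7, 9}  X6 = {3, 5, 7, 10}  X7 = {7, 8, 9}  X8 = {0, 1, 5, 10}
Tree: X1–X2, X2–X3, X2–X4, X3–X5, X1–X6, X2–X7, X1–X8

No — edge (5,8) lies in no bag.

A tree decomposition must satisfy three properties: every vertex lies in some bag; for every edge, both endpoints lie together in some bag; and for every vertex, the bags containing it form a connected subtree. Here edge (5,8) lies in no bag, so the decomposition is invalid.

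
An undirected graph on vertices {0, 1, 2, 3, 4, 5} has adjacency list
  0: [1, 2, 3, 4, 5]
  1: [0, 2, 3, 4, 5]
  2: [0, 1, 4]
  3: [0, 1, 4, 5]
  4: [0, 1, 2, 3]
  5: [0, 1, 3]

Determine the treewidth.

3

A width-3 tree decomposition is:
Bags: B1 = {0, 1, 3, 5}  B2 = {0, 1, 3, 4}  B3 = {0, 1, 2, 4}
Tree: B1–B2, B2–B3
Every bag has size at most 4, so the width is 4 − 1 = 3 and tw(G) ≤ 3. Conversely, {0, 1, 2, 4} is a clique of size 4, and the vertices of any clique must share a bag in every tree decomposition; so some bag has ≥ 4 vertices and tw(G) ≥ 3. The upper and lower bounds meet at 3, so that is the treewidth.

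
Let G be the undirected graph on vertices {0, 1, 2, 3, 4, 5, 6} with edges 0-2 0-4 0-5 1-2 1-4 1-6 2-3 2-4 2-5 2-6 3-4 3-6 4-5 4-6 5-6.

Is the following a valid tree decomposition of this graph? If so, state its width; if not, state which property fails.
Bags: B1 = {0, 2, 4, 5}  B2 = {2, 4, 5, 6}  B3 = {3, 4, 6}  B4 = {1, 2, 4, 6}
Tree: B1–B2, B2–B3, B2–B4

A tree decomposition must satisfy three properties: every vertex lies in some bag; for every edge, both endpoints lie together in some bag; and for every vertex, the bags containing it form a connected subtree. Here edge (2,3) lies in no bag, so the decomposition is invalid.

No — edge (2,3) lies in no bag.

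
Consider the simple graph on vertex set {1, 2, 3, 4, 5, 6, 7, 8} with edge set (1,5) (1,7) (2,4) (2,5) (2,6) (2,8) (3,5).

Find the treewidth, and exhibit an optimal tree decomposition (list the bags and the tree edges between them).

Treewidth 1.
One optimal decomposition is:
Bags: B1 = {2, 5}  B2 = {1, 5}  B3 = {2, 6}  B4 = {1, 7}  B5 = {2, 4}  B6 = {3, 5}  B7 = {2, 8}
Tree: B1–B2, B1–B3, B2–B4, B1–B5, B1–B6, B1–B7

The largest bag has 2 vertices, giving width 1; this decomposition certifies tw(G) ≤ 1. Any graph with an edge has treewidth ≥ 1, and G has the edge 5–2. Therefore the treewidth is 1.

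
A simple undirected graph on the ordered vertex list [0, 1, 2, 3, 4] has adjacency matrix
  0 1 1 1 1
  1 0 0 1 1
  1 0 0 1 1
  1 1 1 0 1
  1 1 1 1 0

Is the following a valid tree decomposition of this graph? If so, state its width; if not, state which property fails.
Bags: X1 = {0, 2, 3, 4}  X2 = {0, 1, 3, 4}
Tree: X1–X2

Yes; width 3.

Every vertex of G appears in some bag (union = {0, 1, 2, 3, 4}); every edge is covered by a bag; and for each vertex v the set of bags containing v is connected in the bag tree. The decomposition is therefore valid. The largest bag has 4 vertices, so the width is 3.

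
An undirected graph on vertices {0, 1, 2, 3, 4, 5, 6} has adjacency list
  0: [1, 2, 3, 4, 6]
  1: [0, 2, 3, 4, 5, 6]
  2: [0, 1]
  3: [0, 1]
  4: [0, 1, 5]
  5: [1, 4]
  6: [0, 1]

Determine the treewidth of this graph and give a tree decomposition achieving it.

Treewidth 2.
One optimal decomposition is:
Bags: B1 = {0, 1, 4}  B2 = {1, 4, 5}  B3 = {0, 1, 6}  B4 = {0, 1, 3}  B5 = {0, 1, 2}
Tree: B1–B2, B1–B3, B1–B4, B3–B5

Each bag holds 3 vertices, so the decomposition has width 2, which upper-bounds the treewidth. For the lower bound, the 3 vertices {0, 1, 2} are pairwise adjacent, and any tree decomposition puts a clique entirely inside one bag — forcing width ≥ 2. Therefore the treewidth is 2.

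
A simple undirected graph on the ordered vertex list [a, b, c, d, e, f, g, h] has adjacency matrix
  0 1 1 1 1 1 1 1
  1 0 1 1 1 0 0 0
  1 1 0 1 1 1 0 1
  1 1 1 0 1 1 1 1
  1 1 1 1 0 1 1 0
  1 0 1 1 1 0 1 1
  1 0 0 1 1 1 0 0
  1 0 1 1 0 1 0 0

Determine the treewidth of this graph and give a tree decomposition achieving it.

Every bag has size at most 5, so the width is 5 − 1 = 4 and tw(G) ≤ 4. On the other hand G contains the 5-clique {a, d, e, f, g}. A clique must lie in a single bag of any decomposition, so no decomposition can have width below 4. Hence tw(G) = 4 exactly.

Treewidth 4.
One such decomposition:
Bags: B1 = {a, c, d, e, f}  B2 = {a, d, e, f, g}  B3 = {a, b, c, d, e}  B4 = {a, c, d, f, h}
Tree: B1–B2, B1–B3, B1–B4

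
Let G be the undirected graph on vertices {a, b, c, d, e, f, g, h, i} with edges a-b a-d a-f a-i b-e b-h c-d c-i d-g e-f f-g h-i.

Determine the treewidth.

3

A width-3 tree decomposition is:
Bags: B1 = {b, e, f, g}  B2 = {a, b, f, g}  B3 = {a, b, d, g}  B4 = {a, b, d, h}  B5 = {a, d, h, i}  B6 = {c, d, h, i}
Tree: B1–B2, B2–B3, B3–B4, B4–B5, B5–B6
Each bag holds 4 vertices, so the decomposition has width 3, which upper-bounds the treewidth. For the lower bound: the 4 vertex sets {e,f,g}, {b}, {a}, {c,d,h,i} are disjoint, each induces a connected subgraph, and every pair is joined by at least one edge of G. Contracting each set to a single vertex therefore yields K_{4} as a minor, and since treewidth is minor-monotone, tw(G) ≥ tw(K_{4}) = 3. The upper and lower bounds meet at 3, so that is the treewidth.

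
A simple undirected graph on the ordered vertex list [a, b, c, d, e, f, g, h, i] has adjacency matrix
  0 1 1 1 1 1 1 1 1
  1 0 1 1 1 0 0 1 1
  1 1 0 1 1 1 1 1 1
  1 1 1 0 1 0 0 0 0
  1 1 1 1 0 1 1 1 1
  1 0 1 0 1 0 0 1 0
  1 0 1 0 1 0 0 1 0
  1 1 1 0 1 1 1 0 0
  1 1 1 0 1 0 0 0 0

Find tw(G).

A width-4 tree decomposition is:
Bags: B1 = {a, b, c, e, h}  B2 = {a, c, e, g, h}  B3 = {a, b, c, d, e}  B4 = {a, b, c, e, i}  B5 = {a, c, e, f, h}
Tree: B1–B2, B1–B3, B1–B4, B1–B5
Each bag holds 5 vertices, so the decomposition has width 4, which upper-bounds the treewidth. Conversely, {a, b, c, d, e} is a clique of size 5, and the vertices of any clique must share a bag in every tree decomposition; so some bag has ≥ 5 vertices and tw(G) ≥ 4. Combining the bounds, tw(G) = 4.

4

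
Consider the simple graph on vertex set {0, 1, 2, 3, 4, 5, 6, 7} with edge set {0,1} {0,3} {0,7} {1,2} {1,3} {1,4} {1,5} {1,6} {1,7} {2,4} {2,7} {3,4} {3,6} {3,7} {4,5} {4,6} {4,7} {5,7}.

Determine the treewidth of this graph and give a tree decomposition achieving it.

Each bag holds 4 vertices, so the decomposition has width 3, which upper-bounds the treewidth. Conversely, {0, 1, 3, 7} is a clique of size 4, and the vertices of any clique must share a bag in every tree decomposition; so some bag has ≥ 4 vertices and tw(G) ≥ 3. Therefore the treewidth is 3.

Treewidth 3.
One optimal decomposition is:
Bags: B1 = {1, 3, 4, 7}  B2 = {1, 3, 4, 6}  B3 = {0, 1, 3, 7}  B4 = {1, 4, 5, 7}  B5 = {1, 2, 4, 7}
Tree: B1–B2, B1–B3, B1–B4, B1–B5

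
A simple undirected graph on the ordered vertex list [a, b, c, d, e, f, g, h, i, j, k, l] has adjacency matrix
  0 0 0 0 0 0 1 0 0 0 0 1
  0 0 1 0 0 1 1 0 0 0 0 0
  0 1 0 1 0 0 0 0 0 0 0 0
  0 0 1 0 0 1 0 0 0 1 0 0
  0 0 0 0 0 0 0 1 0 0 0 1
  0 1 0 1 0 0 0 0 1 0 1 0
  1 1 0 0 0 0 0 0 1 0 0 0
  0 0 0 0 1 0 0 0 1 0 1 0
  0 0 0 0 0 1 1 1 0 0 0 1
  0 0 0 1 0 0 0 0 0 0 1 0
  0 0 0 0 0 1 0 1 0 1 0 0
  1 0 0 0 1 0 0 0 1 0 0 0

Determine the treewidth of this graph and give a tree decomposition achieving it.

Treewidth 3.
One such decomposition:
Bags: B1 = {a, e, g, l}  B2 = {e, g, i, l}  B3 = {e, g, h, i}  B4 = {b, g, h, i}  B5 = {b, f, h, i}  B6 = {b, f, h, k}  B7 = {b, c, f, k}  B8 = {c, d, f, k}  B9 = {c, d, j, k}
Tree: B1–B2, B2–B3, B3–B4, B4–B5, B5–B6, B6–B7, B7–B8, B8–B9

Each bag holds 4 vertices, so the decomposition has width 3, which upper-bounds the treewidth. For the lower bound: the 4 vertex sets {a,e,l}, {g}, {i}, {b,f,h,k} are disjoint, each induces a connected subgraph, and every pair is joined by at least one edge of G. Contracting each set to a single vertex therefore yields K_{4} as a minor, and since treewidth is minor-monotone, tw(G) ≥ tw(K_{4}) = 3. The upper and lower bounds meet at 3, so that is the treewidth.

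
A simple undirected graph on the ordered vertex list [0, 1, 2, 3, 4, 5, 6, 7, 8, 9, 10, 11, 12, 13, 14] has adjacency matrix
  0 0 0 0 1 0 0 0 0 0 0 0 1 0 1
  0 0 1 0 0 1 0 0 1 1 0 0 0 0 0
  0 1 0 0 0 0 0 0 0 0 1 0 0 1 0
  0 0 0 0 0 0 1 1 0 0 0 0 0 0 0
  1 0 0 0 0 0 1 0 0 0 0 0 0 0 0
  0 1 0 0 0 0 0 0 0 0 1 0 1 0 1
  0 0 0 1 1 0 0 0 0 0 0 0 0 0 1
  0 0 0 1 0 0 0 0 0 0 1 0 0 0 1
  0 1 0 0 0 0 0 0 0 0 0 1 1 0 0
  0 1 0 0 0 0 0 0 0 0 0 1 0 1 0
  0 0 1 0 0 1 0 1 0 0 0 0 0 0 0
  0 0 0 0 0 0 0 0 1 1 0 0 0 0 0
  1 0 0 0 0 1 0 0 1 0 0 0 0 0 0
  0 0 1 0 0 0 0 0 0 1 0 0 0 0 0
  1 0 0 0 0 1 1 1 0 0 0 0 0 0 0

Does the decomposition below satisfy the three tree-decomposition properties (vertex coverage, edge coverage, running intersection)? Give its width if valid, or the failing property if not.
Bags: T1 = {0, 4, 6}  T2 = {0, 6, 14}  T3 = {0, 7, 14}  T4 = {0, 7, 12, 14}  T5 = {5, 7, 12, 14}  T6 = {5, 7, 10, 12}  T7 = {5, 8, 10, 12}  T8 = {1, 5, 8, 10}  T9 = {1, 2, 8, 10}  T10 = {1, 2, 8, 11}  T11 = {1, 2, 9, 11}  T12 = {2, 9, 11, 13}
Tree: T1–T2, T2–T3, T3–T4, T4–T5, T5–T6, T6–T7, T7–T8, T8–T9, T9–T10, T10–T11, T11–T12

A tree decomposition must satisfy three properties: every vertex lies in some bag; for every edge, both endpoints lie together in some bag; and for every vertex, the bags containing it form a connected subtree. Here vertex 3 appears in no bag, so the decomposition is invalid.

No — vertex 3 appears in no bag.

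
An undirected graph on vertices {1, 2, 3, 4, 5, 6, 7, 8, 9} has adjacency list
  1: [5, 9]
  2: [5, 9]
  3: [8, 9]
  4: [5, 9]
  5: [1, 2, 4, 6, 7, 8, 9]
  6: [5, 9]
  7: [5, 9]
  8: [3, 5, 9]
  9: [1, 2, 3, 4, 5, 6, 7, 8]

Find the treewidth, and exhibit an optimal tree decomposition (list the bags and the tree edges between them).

Treewidth 2.
Bags: B1 = {5, 8, 9}  B2 = {2, 5, 9}  B3 = {5, 7, 9}  B4 = {4, 5, 9}  B5 = {1, 5, 9}  B6 = {5, 6, 9}  B7 = {3, 8, 9}
Tree: B1–B2, B2–B3, B2–B4, B2–B5, B4–B6, B1–B7

Each bag holds 3 vertices, so the decomposition has width 2, which upper-bounds the treewidth. Conversely, {3, 8, 9} is a clique of size 3, and the vertices of any clique must share a bag in every tree decomposition; so some bag has ≥ 3 vertices and tw(G) ≥ 2. Hence tw(G) = 2 exactly.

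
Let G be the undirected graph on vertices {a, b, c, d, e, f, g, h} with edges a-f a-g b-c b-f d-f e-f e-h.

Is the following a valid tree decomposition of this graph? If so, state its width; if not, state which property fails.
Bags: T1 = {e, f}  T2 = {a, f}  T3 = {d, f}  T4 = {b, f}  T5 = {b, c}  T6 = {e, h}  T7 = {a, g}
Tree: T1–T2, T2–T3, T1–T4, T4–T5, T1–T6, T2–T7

Yes; width 1.

Every vertex of G appears in some bag (union = {a, b, c, d, e, f, g, h}); every edge is covered by a bag; and for each vertex v the set of bags containing v is connected in the bag tree. The decomposition is therefore valid. The largest bag has 2 vertices, so the width is 1.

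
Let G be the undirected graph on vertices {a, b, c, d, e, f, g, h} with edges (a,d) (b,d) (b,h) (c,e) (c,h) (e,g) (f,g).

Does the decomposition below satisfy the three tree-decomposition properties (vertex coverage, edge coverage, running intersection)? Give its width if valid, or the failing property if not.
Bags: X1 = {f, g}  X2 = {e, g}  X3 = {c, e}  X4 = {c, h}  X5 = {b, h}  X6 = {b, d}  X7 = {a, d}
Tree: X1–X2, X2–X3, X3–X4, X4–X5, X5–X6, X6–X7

Checking the three conditions: (i) the bags cover all of {a, b, c, d, e, f, g, h}; (ii) for each edge, some bag contains both endpoints; (iii) the bags containing any fixed vertex form a subtree. All hold, so the decomposition is valid with width 2 − 1 = 1.

Yes; width 1.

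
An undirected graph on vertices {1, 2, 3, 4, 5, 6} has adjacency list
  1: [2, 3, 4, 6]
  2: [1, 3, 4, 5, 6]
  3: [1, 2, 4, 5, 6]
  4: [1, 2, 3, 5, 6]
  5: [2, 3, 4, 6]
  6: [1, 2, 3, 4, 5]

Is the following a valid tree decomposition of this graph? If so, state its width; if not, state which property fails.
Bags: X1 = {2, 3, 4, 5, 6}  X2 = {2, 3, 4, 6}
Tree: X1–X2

No — vertex 1 appears in no bag.

A tree decomposition must satisfy three properties: every vertex lies in some bag; for every edge, both endpoints lie together in some bag; and for every vertex, the bags containing it form a connected subtree. Here vertex 1 appears in no bag, so the decomposition is invalid.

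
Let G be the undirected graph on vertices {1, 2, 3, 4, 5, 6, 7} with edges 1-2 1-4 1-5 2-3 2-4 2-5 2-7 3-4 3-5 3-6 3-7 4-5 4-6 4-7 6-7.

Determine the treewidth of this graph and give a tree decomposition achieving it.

Treewidth 3.
Bags: B1 = {2, 3, 4, 5}  B2 = {2, 3, 4, 7}  B3 = {3, 4, 6, 7}  B4 = {1, 2, 4, 5}
Tree: B1–B2, B2–B3, B1–B4

Each bag holds 4 vertices, so the decomposition has width 3, which upper-bounds the treewidth. For the lower bound, the 4 vertices {1, 2, 4, 5} are pairwise adjacent, and any tree decomposition puts a clique entirely inside one bag — forcing width ≥ 3. Hence tw(G) = 3 exactly.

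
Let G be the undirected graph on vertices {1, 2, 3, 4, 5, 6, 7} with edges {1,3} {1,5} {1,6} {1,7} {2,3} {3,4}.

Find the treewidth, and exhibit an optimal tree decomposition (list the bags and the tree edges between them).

Treewidth 1.
Bags: B1 = {1, 3}  B2 = {1, 7}  B3 = {1, 5}  B4 = {3, 4}  B5 = {1, 6}  B6 = {2, 3}
Tree: B1–B2, B2–B3, B1–B4, B2–B5, B1–B6

Every bag has size at most 2, so the width is 2 − 1 = 1 and tw(G) ≤ 1. G has an edge, so its treewidth is at least 1. Combining the bounds, tw(G) = 1.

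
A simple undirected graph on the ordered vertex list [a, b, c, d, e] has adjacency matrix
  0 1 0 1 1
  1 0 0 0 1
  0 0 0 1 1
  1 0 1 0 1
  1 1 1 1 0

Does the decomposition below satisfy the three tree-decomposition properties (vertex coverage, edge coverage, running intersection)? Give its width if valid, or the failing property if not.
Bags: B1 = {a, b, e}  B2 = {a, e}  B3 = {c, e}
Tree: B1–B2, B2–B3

A tree decomposition must satisfy three properties: every vertex lies in some bag; for every edge, both endpoints lie together in some bag; and for every vertex, the bags containing it form a connected subtree. Here vertex d appears in no bag, so the decomposition is invalid.

No — vertex d appears in no bag.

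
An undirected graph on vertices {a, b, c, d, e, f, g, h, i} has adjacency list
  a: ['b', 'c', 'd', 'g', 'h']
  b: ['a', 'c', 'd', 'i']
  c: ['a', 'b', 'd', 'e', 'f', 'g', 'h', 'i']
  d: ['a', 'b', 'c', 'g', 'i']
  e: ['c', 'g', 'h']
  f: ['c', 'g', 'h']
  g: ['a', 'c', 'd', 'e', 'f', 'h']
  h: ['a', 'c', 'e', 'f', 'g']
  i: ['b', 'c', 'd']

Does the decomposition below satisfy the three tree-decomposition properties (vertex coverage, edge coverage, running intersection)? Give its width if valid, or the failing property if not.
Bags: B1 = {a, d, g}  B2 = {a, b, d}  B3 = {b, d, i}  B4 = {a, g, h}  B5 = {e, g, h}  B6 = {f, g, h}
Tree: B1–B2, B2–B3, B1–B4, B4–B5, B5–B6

No — vertex c appears in no bag.

A tree decomposition must satisfy three properties: every vertex lies in some bag; for every edge, both endpoints lie together in some bag; and for every vertex, the bags containing it form a connected subtree. Here vertex c appears in no bag, so the decomposition is invalid.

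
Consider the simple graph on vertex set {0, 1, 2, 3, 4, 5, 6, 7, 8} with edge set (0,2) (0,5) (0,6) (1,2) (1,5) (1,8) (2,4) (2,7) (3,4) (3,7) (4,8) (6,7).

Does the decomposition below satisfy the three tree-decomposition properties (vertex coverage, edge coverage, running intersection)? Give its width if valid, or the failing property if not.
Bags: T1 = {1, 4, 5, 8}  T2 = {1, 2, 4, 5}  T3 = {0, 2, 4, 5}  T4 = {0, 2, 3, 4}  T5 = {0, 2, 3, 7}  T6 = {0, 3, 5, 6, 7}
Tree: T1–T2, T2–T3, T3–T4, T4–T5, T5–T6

No — bags containing vertex 5 are not connected in the tree.

A tree decomposition must satisfy three properties: every vertex lies in some bag; for every edge, both endpoints lie together in some bag; and for every vertex, the bags containing it form a connected subtree. Here bags containing vertex 5 are not connected in the tree, so the decomposition is invalid.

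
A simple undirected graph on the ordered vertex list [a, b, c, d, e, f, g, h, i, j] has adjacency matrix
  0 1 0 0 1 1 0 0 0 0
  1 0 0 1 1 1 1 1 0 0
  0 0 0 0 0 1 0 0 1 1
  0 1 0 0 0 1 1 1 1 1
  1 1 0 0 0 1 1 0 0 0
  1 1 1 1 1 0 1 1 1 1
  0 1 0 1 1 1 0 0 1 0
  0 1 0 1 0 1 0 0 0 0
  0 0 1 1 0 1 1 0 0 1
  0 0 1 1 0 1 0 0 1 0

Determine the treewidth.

A width-3 tree decomposition is:
Bags: B1 = {b, d, f, g}  B2 = {b, d, f, h}  B3 = {b, e, f, g}  B4 = {d, f, g, i}  B5 = {a, b, e, f}  B6 = {d, f, i, j}  B7 = {c, f, i, j}
Tree: B1–B2, B1–B3, B1–B4, B3–B5, B4–B6, B6–B7
The largest bag has 4 vertices, giving width 3; this decomposition certifies tw(G) ≤ 3. For the lower bound, the 4 vertices {b, d, f, g} are pairwise adjacent, and any tree decomposition puts a clique entirely inside one bag — forcing width ≥ 3. Therefore the treewidth is 3.

3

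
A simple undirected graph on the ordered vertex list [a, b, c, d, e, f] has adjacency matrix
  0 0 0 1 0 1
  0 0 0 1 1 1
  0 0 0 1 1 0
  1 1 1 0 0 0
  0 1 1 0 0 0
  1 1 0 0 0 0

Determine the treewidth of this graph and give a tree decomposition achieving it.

Every bag has size at most 3, so the width is 3 − 1 = 2 and tw(G) ≤ 2. For the lower bound, G contains the cycle c–e–b–d–c, so G is not a forest; only forests have treewidth ≤ 1, hence tw(G) ≥ 2. Hence tw(G) = 2 exactly.

Treewidth 2.
One optimal decomposition is:
Bags: B1 = {c, d, e}  B2 = {b, d, e}  B3 = {a, b, d}  B4 = {a, b, f}
Tree: B1–B2, B2–B3, B3–B4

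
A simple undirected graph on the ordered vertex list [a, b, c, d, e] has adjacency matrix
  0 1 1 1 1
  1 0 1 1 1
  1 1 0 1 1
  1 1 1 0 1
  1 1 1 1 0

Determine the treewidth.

A width-4 tree decomposition is:
Bags: B1 = {a, b, c, d, e}
Tree: (single bag)
With just one bag of size 5, the width is 5 − 1 = 4, so tw(G) ≤ 4. Conversely, {a, b, c, d, e} is a clique of size 5, and the vertices of any clique must share a bag in every tree decomposition; so some bag has ≥ 5 vertices and tw(G) ≥ 4. Therefore the treewidth is 4.

4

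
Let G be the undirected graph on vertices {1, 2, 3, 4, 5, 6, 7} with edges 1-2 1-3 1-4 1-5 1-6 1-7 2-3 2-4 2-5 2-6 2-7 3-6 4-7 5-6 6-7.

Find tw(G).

A width-3 tree decomposition is:
Bags: B1 = {1, 2, 6, 7}  B2 = {1, 2, 3, 6}  B3 = {1, 2, 5, 6}  B4 = {1, 2, 4, 7}
Tree: B1–B2, B1–B3, B1–B4
The largest bag has 4 vertices, giving width 3; this decomposition certifies tw(G) ≤ 3. For the lower bound, the 4 vertices {1, 2, 4, 7} are pairwise adjacent, and any tree decomposition puts a clique entirely inside one bag — forcing width ≥ 3. The upper and lower bounds meet at 3, so that is the treewidth.

3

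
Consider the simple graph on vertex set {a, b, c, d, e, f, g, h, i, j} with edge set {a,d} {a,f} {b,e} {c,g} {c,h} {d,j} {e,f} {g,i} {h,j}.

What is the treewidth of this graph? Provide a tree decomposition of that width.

Treewidth 1.
Bags: B1 = {g, i}  B2 = {c, g}  B3 = {c, h}  B4 = {h, j}  B5 = {d, j}  B6 = {a, d}  B7 = {a, f}  B8 = {e, f}  B9 = {b, e}
Tree: B1–B2, B2–B3, B3–B4, B4–B5, B5–B6, B6–B7, B7–B8, B8–B9

The largest bag has 2 vertices, giving width 1; this decomposition certifies tw(G) ≤ 1. Any graph with an edge has treewidth ≥ 1, and G has the edge i–g. The upper and lower bounds meet at 1, so that is the treewidth.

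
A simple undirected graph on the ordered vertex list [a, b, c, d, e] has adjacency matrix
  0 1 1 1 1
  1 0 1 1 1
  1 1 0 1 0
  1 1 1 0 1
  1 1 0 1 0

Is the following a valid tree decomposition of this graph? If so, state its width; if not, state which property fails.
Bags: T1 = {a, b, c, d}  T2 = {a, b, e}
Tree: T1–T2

A tree decomposition must satisfy three properties: every vertex lies in some bag; for every edge, both endpoints lie together in some bag; and for every vertex, the bags containing it form a connected subtree. Here edge (d,e) lies in no bag, so the decomposition is invalid.

No — edge (d,e) lies in no bag.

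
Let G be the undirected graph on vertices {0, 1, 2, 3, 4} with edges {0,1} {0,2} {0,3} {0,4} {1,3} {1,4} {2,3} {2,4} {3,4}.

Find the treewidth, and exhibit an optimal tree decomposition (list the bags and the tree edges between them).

Every bag has size at most 4, so the width is 4 − 1 = 3 and tw(G) ≤ 3. On the other hand G contains the 4-clique {0, 1, 3, 4}. A clique must lie in a single bag of any decomposition, so no decomposition can have width below 3. Therefore the treewidth is 3.

Treewidth 3.
One optimal decomposition is:
Bags: B1 = {0, 1, 3, 4}  B2 = {0, 2, 3, 4}
Tree: B1–B2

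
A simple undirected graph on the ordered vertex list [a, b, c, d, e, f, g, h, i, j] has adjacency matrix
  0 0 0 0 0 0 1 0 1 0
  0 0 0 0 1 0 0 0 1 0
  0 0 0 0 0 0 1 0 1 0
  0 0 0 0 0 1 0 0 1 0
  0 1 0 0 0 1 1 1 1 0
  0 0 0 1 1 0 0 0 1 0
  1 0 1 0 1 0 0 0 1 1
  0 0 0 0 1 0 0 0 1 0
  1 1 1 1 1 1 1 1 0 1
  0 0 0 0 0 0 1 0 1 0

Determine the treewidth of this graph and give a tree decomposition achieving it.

Treewidth 2.
One optimal decomposition is:
Bags: B1 = {e, g, i}  B2 = {e, f, i}  B3 = {b, e, i}  B4 = {a, g, i}  B5 = {c, g, i}  B6 = {e, h, i}  B7 = {d, f, i}  B8 = {g, i, j}
Tree: B1–B2, B2–B3, B1–B4, B1–B5, B1–B6, B2–B7, B5–B8

The largest bag has 3 vertices, giving width 2; this decomposition certifies tw(G) ≤ 2. On the other hand G contains the 3-clique {d, f, i}. A clique must lie in a single bag of any decomposition, so no decomposition can have width below 2. Therefore the treewidth is 2.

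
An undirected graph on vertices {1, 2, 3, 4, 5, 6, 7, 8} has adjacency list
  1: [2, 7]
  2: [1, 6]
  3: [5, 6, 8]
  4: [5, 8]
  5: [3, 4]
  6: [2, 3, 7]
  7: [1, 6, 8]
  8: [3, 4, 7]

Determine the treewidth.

A width-2 tree decomposition is:
Bags: B1 = {1, 2, 7}  B2 = {2, 6, 7}  B3 = {6, 7, 8}  B4 = {3, 6, 8}  B5 = {3, 4, 8}  B6 = {3, 4, 5}
Tree: B1–B2, B2–B3, B3–B4, B4–B5, B5–B6
The largest bag has 3 vertices, giving width 2; this decomposition certifies tw(G) ≤ 2. For the lower bound, G contains the cycle 1–2–6–7–1, so G is not a forest; only forests have treewidth ≤ 1, hence tw(G) ≥ 2. Hence tw(G) = 2 exactly.

2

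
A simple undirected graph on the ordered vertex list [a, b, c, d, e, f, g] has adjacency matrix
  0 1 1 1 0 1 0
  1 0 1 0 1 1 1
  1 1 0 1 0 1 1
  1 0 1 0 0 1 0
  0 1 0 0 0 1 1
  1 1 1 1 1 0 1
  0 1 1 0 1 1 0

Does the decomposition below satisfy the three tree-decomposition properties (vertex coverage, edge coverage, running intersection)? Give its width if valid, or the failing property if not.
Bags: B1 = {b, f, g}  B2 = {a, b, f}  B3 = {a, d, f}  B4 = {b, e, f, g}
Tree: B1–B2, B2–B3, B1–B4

No — vertex c appears in no bag.

A tree decomposition must satisfy three properties: every vertex lies in some bag; for every edge, both endpoints lie together in some bag; and for every vertex, the bags containing it form a connected subtree. Here vertex c appears in no bag, so the decomposition is invalid.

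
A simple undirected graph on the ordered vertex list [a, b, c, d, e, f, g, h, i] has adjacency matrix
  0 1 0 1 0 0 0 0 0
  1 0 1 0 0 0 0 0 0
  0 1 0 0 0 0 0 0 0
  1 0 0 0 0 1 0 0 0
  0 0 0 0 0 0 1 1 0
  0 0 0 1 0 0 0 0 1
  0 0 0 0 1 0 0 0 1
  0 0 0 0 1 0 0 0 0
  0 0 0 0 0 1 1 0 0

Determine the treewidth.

A width-1 tree decomposition is:
Bags: B1 = {b, c}  B2 = {a, b}  B3 = {a, d}  B4 = {d, f}  B5 = {f, i}  B6 = {g, i}  B7 = {e, g}  B8 = {e, h}
Tree: B1–B2, B2–B3, B3–B4, B4–B5, B5–B6, B6–B7, B7–B8
Each bag holds 2 vertices, so the decomposition has width 1, which upper-bounds the treewidth. Any graph with an edge has treewidth ≥ 1, and G has the edge c–b. Therefore the treewidth is 1.

1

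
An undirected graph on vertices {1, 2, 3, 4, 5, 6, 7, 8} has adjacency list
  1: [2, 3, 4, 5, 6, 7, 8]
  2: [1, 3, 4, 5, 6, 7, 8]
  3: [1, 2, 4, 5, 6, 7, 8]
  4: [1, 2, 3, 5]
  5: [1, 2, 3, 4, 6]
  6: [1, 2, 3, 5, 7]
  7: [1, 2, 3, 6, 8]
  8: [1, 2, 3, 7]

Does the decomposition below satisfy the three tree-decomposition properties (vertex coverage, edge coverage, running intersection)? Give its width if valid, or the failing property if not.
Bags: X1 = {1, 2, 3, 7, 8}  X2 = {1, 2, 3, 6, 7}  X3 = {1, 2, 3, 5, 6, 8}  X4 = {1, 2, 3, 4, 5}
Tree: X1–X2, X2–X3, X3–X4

A tree decomposition must satisfy three properties: every vertex lies in some bag; for every edge, both endpoints lie together in some bag; and for every vertex, the bags containing it form a connected subtree. Here bags containing vertex 8 are not connected in the tree, so the decomposition is invalid.

No — bags containing vertex 8 are not connected in the tree.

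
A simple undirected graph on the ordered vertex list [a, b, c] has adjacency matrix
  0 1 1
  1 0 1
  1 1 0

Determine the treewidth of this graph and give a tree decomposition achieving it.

Treewidth 2.
One optimal decomposition is:
Bags: B1 = {a, b, c}
Tree: (single bag)

With just one bag of size 3, the width is 3 − 1 = 2, so tw(G) ≤ 2. On the other hand G contains the 3-clique {a, b, c}. A clique must lie in a single bag of any decomposition, so no decomposition can have width below 2. Therefore the treewidth is 2.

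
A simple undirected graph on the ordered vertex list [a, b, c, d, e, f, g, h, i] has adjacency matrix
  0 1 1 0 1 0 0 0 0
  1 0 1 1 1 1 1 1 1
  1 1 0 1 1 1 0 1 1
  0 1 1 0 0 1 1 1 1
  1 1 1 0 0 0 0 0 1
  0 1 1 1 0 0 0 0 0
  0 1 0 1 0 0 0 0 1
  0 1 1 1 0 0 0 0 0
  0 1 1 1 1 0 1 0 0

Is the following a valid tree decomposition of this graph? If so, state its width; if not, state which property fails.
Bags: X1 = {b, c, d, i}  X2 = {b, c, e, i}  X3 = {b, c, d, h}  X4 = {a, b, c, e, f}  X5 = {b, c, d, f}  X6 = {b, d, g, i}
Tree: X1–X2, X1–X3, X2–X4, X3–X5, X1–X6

No — bags containing vertex f are not connected in the tree.

A tree decomposition must satisfy three properties: every vertex lies in some bag; for every edge, both endpoints lie together in some bag; and for every vertex, the bags containing it form a connected subtree. Here bags containing vertex f are not connected in the tree, so the decomposition is invalid.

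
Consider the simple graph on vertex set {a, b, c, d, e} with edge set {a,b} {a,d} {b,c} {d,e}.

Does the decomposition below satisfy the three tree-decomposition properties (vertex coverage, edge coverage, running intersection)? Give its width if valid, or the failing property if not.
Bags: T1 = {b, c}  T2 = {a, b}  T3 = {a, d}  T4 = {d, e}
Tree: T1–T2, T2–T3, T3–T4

Vertex coverage: the bags together contain {a, b, c, d, e}, the full vertex set. Edge coverage: each edge of G has both endpoints in at least one bag. Running intersection: for every vertex, the bags containing it form a connected subtree. All three properties hold, so this is a valid tree decomposition of width max|bag| − 1 = 1, and hence tw(G) ≤ 1.

Yes; width 1.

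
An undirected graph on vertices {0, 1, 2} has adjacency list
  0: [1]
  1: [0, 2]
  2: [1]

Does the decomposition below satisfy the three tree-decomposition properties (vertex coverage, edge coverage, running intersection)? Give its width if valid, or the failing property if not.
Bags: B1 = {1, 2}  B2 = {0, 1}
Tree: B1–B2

Yes; width 1.

Every vertex of G appears in some bag (union = {0, 1, 2}); every edge is covered by a bag; and for each vertex v the set of bags containing v is connected in the bag tree. The decomposition is therefore valid. The largest bag has 2 vertices, so the width is 1.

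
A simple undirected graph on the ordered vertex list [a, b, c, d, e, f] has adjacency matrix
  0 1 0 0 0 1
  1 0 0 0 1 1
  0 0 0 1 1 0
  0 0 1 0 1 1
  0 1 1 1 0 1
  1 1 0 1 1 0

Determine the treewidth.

2

A width-2 tree decomposition is:
Bags: B1 = {b, e, f}  B2 = {d, e, f}  B3 = {a, b, f}  B4 = {c, d, e}
Tree: B1–B2, B1–B3, B2–B4
Every bag has size at most 3, so the width is 3 − 1 = 2 and tw(G) ≤ 2. On the other hand G contains the 3-clique {c, d, e}. A clique must lie in a single bag of any decomposition, so no decomposition can have width below 2. Combining the bounds, tw(G) = 2.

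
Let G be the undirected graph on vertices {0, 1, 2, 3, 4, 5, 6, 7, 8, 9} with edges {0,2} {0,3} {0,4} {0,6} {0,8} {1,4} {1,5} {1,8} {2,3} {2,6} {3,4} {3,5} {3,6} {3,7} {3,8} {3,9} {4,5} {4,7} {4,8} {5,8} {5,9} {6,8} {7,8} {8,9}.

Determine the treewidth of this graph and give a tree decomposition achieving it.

Treewidth 3.
Bags: B1 = {3, 4, 7, 8}  B2 = {0, 3, 4, 8}  B3 = {0, 3, 6, 8}  B4 = {3, 4, 5, 8}  B5 = {0, 2, 3, 6}  B6 = {3, 5, 8, 9}  B7 = {1, 4, 5, 8}
Tree: B1–B2, B2–B3, B2–B4, B3–B5, B4–B6, B4–B7

The largest bag has 4 vertices, giving width 3; this decomposition certifies tw(G) ≤ 3. Conversely, {1, 4, 5, 8} is a clique of size 4, and the vertices of any clique must share a bag in every tree decomposition; so some bag has ≥ 4 vertices and tw(G) ≥ 3. The upper and lower bounds meet at 3, so that is the treewidth.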